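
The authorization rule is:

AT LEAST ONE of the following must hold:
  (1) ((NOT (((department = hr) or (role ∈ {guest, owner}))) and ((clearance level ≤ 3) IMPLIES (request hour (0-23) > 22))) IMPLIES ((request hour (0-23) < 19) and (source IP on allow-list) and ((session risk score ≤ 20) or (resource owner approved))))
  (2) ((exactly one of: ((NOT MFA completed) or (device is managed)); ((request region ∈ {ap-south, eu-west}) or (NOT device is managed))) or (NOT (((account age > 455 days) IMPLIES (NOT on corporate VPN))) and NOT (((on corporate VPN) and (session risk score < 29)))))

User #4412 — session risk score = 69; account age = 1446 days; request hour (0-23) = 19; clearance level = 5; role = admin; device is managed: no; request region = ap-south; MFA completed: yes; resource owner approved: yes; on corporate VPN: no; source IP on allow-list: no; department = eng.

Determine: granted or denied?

Atomic conditions:
  department = hr: eng == hr is false
  role ∈ {guest, owner}: admin is not in the set → false
  clearance level ≤ 3: 5 ≤ 3 is false
  request hour (0-23) > 22: 19 > 22 is false
  request hour (0-23) < 19: 19 < 19 is false
  source IP on allow-list: no → false
  session risk score ≤ 20: 69 ≤ 20 is false
  resource owner approved: yes → true
  NOT MFA completed: yes → false
  device is managed: no → false
  request region ∈ {ap-south, eu-west}: ap-south is in the set → true
  NOT device is managed: no → true
  account age > 455 days: 1446 > 455 is true
  NOT on corporate VPN: no → true
  on corporate VPN: no → false
  session risk score < 29: 69 < 29 is false
Combine:
[1.1.1.1] false OR false = false
[1.1.1] NOT false = true
[1.1.2] false → false (antecedent false ⇒ implication holds) = true
[1.1] true AND true = true
[1.2.3] false OR true = true
[1.2] false AND false AND true = false
[1] true → false = false
[2.1.1] false OR false = false
[2.1.2] true OR true = true
[2.1] exactly-one(false, true) = true
[2.2.1.1] true → true = true
[2.2.1] NOT true = false
[2.2.2.1] false AND false = false
[2.2.2] NOT false = true
[2.2] false AND true = false
[2] true OR false = true
[root] false OR true = true
Overall: true → granted

Granted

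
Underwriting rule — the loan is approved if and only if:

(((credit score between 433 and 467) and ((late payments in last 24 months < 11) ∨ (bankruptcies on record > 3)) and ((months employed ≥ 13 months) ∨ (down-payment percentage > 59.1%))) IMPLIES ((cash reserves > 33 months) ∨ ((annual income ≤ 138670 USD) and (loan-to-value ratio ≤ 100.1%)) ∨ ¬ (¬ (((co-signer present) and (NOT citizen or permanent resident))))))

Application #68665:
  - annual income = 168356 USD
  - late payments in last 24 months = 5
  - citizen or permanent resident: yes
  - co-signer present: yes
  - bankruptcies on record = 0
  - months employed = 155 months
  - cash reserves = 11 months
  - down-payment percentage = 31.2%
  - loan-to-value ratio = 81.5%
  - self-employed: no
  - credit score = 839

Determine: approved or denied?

Atomic conditions:
  credit score between 433 and 467: 839 in [433, 467] is false
  late payments in last 24 months < 11: 5 < 11 is true
  bankruptcies on record > 3: 0 > 3 is false
  months employed ≥ 13 months: 155 ≥ 13 is true
  down-payment percentage > 59.1%: 31.2 > 59.1 is false
  cash reserves > 33 months: 11 > 33 is false
  annual income ≤ 138670 USD: 168356 ≤ 138670 is false
  loan-to-value ratio ≤ 100.1%: 81.5 ≤ 100.1 is true
  co-signer present: yes → true
  NOT citizen or permanent resident: yes → false
Combine:
[1.2] true OR false = true
[1.3] true OR false = true
[1] false AND true AND true = false
[2.2] false AND true = false
[2.3.1.1] true AND false = false
[2.3.1] NOT false = true
[2.3] NOT true = false
[2] false OR false OR false = false
[root] false → false (antecedent false ⇒ implication holds) = true
Overall: true → approved

Approved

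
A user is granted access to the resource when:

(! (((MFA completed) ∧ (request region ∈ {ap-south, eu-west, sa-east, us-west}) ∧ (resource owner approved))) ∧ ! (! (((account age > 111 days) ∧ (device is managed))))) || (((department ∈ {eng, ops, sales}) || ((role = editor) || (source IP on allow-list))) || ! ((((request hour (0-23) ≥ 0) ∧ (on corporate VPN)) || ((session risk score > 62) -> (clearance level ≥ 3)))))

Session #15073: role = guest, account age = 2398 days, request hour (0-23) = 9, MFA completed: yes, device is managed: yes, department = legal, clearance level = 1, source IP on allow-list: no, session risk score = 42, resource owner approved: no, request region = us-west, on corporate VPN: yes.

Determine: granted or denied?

Atomic conditions:
  MFA completed: yes → true
  request region ∈ {ap-south, eu-west, sa-east, us-west}: us-west is in the set → true
  resource owner approved: no → false
  account age > 111 days: 2398 > 111 is true
  device is managed: yes → true
  department ∈ {eng, ops, sales}: legal is not in the set → false
  role = editor: guest == editor is false
  source IP on allow-list: no → false
  request hour (0-23) ≥ 0: 9 ≥ 0 is true
  on corporate VPN: yes → true
  session risk score > 62: 42 > 62 is false
  clearance level ≥ 3: 1 ≥ 3 is false
Combine:
[1.1.1] true AND true AND false = false
[1.1] NOT false = true
[1.2.1.1] true AND true = true
[1.2.1] NOT true = false
[1.2] NOT false = true
[1] true AND true = true
[2.1.2] false OR false = false
[2.1] false OR false = false
[2.2.1.1] true AND true = true
[2.2.1.2] false → false (antecedent false ⇒ implication holds) = true
[2.2.1] true OR true = true
[2.2] NOT true = false
[2] false OR false = false
[root] true OR false = true
Overall: true → granted

Granted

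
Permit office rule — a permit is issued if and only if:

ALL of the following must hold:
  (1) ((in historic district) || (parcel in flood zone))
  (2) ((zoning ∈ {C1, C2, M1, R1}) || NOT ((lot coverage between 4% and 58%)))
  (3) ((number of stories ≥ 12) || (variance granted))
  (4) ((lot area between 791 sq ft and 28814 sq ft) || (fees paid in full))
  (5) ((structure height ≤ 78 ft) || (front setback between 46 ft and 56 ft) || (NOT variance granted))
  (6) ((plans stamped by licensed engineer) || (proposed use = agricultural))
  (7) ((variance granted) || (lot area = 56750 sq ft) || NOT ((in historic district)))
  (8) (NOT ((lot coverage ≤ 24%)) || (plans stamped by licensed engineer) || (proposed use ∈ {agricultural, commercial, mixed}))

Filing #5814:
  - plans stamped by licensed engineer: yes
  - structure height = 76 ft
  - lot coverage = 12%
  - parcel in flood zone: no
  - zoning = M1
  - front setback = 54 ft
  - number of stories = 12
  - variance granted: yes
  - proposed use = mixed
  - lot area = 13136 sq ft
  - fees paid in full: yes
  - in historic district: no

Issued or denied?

Atomic conditions:
  in historic district: no → false
  parcel in flood zone: no → false
  zoning ∈ {C1, C2, M1, R1}: M1 is in the set → true
  lot coverage between 4% and 58%: 12 in [4, 58] is true
  number of stories ≥ 12: 12 ≥ 12 is true
  variance granted: yes → true
  lot area between 791 sq ft and 28814 sq ft: 13136 in [791, 28814] is true
  fees paid in full: yes → true
  structure height ≤ 78 ft: 76 ≤ 78 is true
  front setback between 46 ft and 56 ft: 54 in [46, 56] is true
  NOT variance granted: yes → false
  plans stamped by licensed engineer: yes → true
  proposed use = agricultural: mixed == agricultural is false
  lot area = 56750 sq ft: 13136 == 56750 is false
  lot coverage ≤ 24%: 12 ≤ 24 is true
  proposed use ∈ {agricultural, commercial, mixed}: mixed is in the set → true
Combine:
[1] false OR false = false
[2.2] NOT true = false
[2] true OR false = true
[3] true OR true = true
[4] true OR true = true
[5] true OR true OR false = true
[6] true OR false = true
[7.3] NOT false = true
[7] true OR false OR true = true
[8.1] NOT true = false
[8] false OR true OR true = true
[root] false AND true AND true AND true AND true AND true AND true AND true = false
Overall: false → denied

Denied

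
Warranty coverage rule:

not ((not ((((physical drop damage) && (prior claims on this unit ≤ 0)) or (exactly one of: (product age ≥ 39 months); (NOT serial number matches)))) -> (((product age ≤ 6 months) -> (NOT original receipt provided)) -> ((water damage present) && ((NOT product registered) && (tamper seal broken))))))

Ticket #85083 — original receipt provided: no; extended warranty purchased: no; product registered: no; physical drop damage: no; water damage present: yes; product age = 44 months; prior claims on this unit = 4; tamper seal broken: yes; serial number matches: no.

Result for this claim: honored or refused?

Atomic conditions:
  physical drop damage: no → false
  prior claims on this unit ≤ 0: 4 ≤ 0 is false
  product age ≥ 39 months: 44 ≥ 39 is true
  NOT serial number matches: no → true
  product age ≤ 6 months: 44 ≤ 6 is false
  NOT original receipt provided: no → true
  water damage present: yes → true
  NOT product registered: no → true
  tamper seal broken: yes → true
Combine:
[1.1.1.1] false AND false = false
[1.1.1.2] exactly-one(true, true) = false
[1.1.1] false OR false = false
[1.1] NOT false = true
[1.2.1] false → true (antecedent false ⇒ implication holds) = true
[1.2.2.2] true AND true = true
[1.2.2] true AND true = true
[1.2] true → true = true
[1] true → true = true
[root] NOT true = false
Overall: false → refused

Refused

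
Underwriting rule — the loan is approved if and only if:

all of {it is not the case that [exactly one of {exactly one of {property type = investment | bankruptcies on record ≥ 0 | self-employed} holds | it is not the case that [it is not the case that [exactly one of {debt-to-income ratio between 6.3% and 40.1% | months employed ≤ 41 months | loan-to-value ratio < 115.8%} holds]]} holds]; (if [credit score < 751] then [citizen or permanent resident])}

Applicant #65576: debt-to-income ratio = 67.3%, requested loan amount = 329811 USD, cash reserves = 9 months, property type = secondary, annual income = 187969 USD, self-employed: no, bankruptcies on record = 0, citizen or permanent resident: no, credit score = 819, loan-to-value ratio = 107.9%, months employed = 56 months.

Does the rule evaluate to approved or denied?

Atomic conditions:
  property type = investment: secondary == investment is false
  bankruptcies on record ≥ 0: 0 ≥ 0 is true
  self-employed: no → false
  debt-to-income ratio between 6.3% and 40.1%: 67.3 in [6.3, 40.1] is false
  months employed ≤ 41 months: 56 ≤ 41 is false
  loan-to-value ratio < 115.8%: 107.9 < 115.8 is true
  credit score < 751: 819 < 751 is false
  citizen or permanent resident: no → false
Combine:
[1.1.1] exactly-one(false, true, false) = true
[1.1.2.1.1] exactly-one(false, false, true) = true
[1.1.2.1] NOT true = false
[1.1.2] NOT false = true
[1.1] exactly-one(true, true) = false
[1] NOT false = true
[2] false → false (antecedent false ⇒ implication holds) = true
[root] true AND true = true
Overall: true → approved

Approved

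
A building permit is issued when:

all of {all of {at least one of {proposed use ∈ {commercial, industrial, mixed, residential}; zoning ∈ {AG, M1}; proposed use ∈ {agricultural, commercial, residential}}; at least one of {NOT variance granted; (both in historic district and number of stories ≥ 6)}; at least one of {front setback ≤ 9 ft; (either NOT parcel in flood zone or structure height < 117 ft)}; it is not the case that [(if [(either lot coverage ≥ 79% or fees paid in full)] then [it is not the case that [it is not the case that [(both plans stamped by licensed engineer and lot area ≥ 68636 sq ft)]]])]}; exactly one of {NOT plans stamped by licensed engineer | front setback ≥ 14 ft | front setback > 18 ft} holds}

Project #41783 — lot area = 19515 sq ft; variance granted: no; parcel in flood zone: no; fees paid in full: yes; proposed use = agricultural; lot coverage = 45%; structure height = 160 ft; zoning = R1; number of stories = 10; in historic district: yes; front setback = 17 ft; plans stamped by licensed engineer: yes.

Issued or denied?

Issued

Atomic conditions:
  proposed use ∈ {commercial, industrial, mixed, residential}: agricultural is not in the set → false
  zoning ∈ {AG, M1}: R1 is not in the set → false
  proposed use ∈ {agricultural, commercial, residential}: agricultural is in the set → true
  NOT variance granted: no → true
  in historic district: yes → true
  number of stories ≥ 6: 10 ≥ 6 is true
  front setback ≤ 9 ft: 17 ≤ 9 is false
  NOT parcel in flood zone: no → true
  structure height < 117 ft: 160 < 117 is false
  lot coverage ≥ 79%: 45 ≥ 79 is false
  fees paid in full: yes → true
  plans stamped by licensed engineer: yes → true
  lot area ≥ 68636 sq ft: 19515 ≥ 68636 is false
  NOT plans stamped by licensed engineer: yes → false
  front setback ≥ 14 ft: 17 ≥ 14 is true
  front setback > 18 ft: 17 > 18 is false
Combine:
[1.1] false OR false OR true = true
[1.2.2] true AND true = true
[1.2] true OR true = true
[1.3.2] true OR false = true
[1.3] false OR true = true
[1.4.1.1] false OR true = true
[1.4.1.2.1.1] true AND false = false
[1.4.1.2.1] NOT false = true
[1.4.1.2] NOT true = false
[1.4.1] true → false = false
[1.4] NOT false = true
[1] true AND true AND true AND true = true
[2] exactly-one(false, true, false) = true
[root] true AND true = true
Overall: true → issued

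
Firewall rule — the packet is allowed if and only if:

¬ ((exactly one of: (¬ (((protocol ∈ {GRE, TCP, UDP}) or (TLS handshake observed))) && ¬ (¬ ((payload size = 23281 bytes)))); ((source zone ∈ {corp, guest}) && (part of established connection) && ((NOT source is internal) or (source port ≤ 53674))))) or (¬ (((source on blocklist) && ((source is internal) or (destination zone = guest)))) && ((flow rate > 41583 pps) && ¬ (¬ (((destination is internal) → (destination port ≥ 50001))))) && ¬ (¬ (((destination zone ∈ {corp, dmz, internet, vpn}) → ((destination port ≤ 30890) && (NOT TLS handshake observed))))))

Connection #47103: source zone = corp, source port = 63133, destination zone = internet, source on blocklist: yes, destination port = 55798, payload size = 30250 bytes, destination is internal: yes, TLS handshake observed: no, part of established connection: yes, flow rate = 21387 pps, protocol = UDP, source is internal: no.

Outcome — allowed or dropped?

Atomic conditions:
  protocol ∈ {GRE, TCP, UDP}: UDP is in the set → true
  TLS handshake observed: no → false
  payload size = 23281 bytes: 30250 == 23281 is false
  source zone ∈ {corp, guest}: corp is in the set → true
  part of established connection: yes → true
  NOT source is internal: no → true
  source port ≤ 53674: 63133 ≤ 53674 is false
  source on blocklist: yes → true
  source is internal: no → false
  destination zone = guest: internet == guest is false
  flow rate > 41583 pps: 21387 > 41583 is false
  destination is internal: yes → true
  destination port ≥ 50001: 55798 ≥ 50001 is true
  destination zone ∈ {corp, dmz, internet, vpn}: internet is in the set → true
  destination port ≤ 30890: 55798 ≤ 30890 is false
  NOT TLS handshake observed: no → true
Combine:
[1.1.1.1.1] true OR false = true
[1.1.1.1] NOT true = false
[1.1.1.2.1] NOT false = true
[1.1.1.2] NOT true = false
[1.1.1] false AND false = false
[1.1.2.3] true OR false = true
[1.1.2] true AND true AND true = true
[1.1] exactly-one(false, true) = true
[1] NOT true = false
[2.1.1.2] false OR false = false
[2.1.1] true AND false = false
[2.1] NOT false = true
[2.2.2.1.1] true → true = true
[2.2.2.1] NOT true = false
[2.2.2] NOT false = true
[2.2] false AND true = false
[2.3.1.1.2] false AND true = false
[2.3.1.1] true → false = false
[2.3.1] NOT false = true
[2.3] NOT true = false
[2] true AND false AND false = false
[root] false OR false = false
Overall: false → dropped

Dropped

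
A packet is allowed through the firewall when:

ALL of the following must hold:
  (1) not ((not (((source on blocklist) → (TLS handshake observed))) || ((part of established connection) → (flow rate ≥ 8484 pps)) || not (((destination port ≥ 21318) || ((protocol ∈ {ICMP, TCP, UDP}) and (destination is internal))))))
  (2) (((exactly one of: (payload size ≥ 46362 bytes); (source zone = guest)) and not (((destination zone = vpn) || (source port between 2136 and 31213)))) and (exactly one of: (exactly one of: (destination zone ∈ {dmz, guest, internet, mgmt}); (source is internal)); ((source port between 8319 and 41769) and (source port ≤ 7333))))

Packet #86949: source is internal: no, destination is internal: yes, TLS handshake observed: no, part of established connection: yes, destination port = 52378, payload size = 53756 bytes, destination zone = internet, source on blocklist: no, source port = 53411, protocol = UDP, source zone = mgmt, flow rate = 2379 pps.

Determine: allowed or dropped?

Atomic conditions:
  source on blocklist: no → false
  TLS handshake observed: no → false
  part of established connection: yes → true
  flow rate ≥ 8484 pps: 2379 ≥ 8484 is false
  destination port ≥ 21318: 52378 ≥ 21318 is true
  protocol ∈ {ICMP, TCP, UDP}: UDP is in the set → true
  destination is internal: yes → true
  payload size ≥ 46362 bytes: 53756 ≥ 46362 is true
  source zone = guest: mgmt == guest is false
  destination zone = vpn: internet == vpn is false
  source port between 2136 and 31213: 53411 in [2136, 31213] is false
  destination zone ∈ {dmz, guest, internet, mgmt}: internet is in the set → true
  source is internal: no → false
  source port between 8319 and 41769: 53411 in [8319, 41769] is false
  source port ≤ 7333: 53411 ≤ 7333 is false
Combine:
[1.1.1.1] false → false (antecedent false ⇒ implication holds) = true
[1.1.1] NOT true = false
[1.1.2] true → false = false
[1.1.3.1.2] true AND true = true
[1.1.3.1] true OR true = true
[1.1.3] NOT true = false
[1.1] false OR false OR false = false
[1] NOT false = true
[2.1.1] exactly-one(true, false) = true
[2.1.2.1] false OR false = false
[2.1.2] NOT false = true
[2.1] true AND true = true
[2.2.1] exactly-one(true, false) = true
[2.2.2] false AND false = false
[2.2] exactly-one(true, false) = true
[2] true AND true = true
[root] true AND true = true
Overall: true → allowed

Allowed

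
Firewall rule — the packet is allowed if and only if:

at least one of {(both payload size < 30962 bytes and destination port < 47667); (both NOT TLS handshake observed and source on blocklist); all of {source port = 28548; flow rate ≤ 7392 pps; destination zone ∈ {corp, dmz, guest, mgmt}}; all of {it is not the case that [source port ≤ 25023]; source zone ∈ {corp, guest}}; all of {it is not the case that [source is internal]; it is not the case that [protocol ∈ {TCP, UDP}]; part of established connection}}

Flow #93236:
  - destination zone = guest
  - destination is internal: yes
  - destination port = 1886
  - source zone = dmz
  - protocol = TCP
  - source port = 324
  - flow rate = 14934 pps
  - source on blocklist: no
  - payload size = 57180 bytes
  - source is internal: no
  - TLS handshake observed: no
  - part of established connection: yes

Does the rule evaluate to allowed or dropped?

Atomic conditions:
  payload size < 30962 bytes: 57180 < 30962 is false
  destination port < 47667: 1886 < 47667 is true
  NOT TLS handshake observed: no → true
  source on blocklist: no → false
  source port = 28548: 324 == 28548 is false
  flow rate ≤ 7392 pps: 14934 ≤ 7392 is false
  destination zone ∈ {corp, dmz, guest, mgmt}: guest is in the set → true
  source port ≤ 25023: 324 ≤ 25023 is true
  source zone ∈ {corp, guest}: dmz is not in the set → false
  source is internal: no → false
  protocol ∈ {TCP, UDP}: TCP is in the set → true
  part of established connection: yes → true
Combine:
[1] false AND true = false
[2] true AND false = false
[3] false AND false AND true = false
[4.1] NOT true = false
[4] false AND false = false
[5.1] NOT false = true
[5.2] NOT true = false
[5] true AND false AND true = false
[root] false OR false OR false OR false OR false = false
Overall: false → dropped

Dropped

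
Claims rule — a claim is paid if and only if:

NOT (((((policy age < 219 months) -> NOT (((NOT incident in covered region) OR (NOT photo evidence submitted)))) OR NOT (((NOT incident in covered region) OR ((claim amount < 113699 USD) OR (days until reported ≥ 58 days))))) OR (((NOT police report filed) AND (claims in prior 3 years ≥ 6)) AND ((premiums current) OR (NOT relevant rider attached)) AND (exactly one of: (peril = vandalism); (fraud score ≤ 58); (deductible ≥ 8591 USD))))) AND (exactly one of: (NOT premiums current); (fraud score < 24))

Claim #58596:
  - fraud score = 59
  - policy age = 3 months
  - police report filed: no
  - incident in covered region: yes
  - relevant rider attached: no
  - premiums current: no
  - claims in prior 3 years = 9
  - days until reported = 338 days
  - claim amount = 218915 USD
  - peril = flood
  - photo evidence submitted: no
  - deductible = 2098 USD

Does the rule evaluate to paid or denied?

Paid

Atomic conditions:
  policy age < 219 months: 3 < 219 is true
  NOT incident in covered region: yes → false
  NOT photo evidence submitted: no → true
  claim amount < 113699 USD: 218915 < 113699 is false
  days until reported ≥ 58 days: 338 ≥ 58 is true
  NOT police report filed: no → true
  claims in prior 3 years ≥ 6: 9 ≥ 6 is true
  premiums current: no → false
  NOT relevant rider attached: no → true
  peril = vandalism: flood == vandalism is false
  fraud score ≤ 58: 59 ≤ 58 is false
  deductible ≥ 8591 USD: 2098 ≥ 8591 is false
  NOT premiums current: no → true
  fraud score < 24: 59 < 24 is false
Combine:
[1.1.1.1.2.1] false OR true = true
[1.1.1.1.2] NOT true = false
[1.1.1.1] true → false = false
[1.1.1.2.1.2] false OR true = true
[1.1.1.2.1] false OR true = true
[1.1.1.2] NOT true = false
[1.1.1] false OR false = false
[1.1.2.1] true AND true = true
[1.1.2.2] false OR true = true
[1.1.2.3] exactly-one(false, false, false) = false
[1.1.2] true AND true AND false = false
[1.1] false OR false = false
[1] NOT false = true
[2] exactly-one(true, false) = true
[root] true AND true = true
Overall: true → paid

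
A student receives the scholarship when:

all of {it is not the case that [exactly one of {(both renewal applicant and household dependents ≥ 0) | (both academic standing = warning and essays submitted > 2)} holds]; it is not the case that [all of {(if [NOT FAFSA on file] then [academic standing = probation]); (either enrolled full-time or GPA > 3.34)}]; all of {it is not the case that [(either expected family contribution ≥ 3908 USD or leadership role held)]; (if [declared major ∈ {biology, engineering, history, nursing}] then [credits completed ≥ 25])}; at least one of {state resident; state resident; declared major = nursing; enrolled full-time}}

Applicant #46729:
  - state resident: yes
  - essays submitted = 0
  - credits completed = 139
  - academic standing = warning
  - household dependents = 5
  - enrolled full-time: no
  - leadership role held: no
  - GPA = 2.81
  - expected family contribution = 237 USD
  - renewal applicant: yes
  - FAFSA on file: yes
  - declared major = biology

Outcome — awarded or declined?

Declined

Atomic conditions:
  renewal applicant: yes → true
  household dependents ≥ 0: 5 ≥ 0 is true
  academic standing = warning: warning == warning is true
  essays submitted > 2: 0 > 2 is false
  NOT FAFSA on file: yes → false
  academic standing = probation: warning == probation is false
  enrolled full-time: no → false
  GPA > 3.34: 2.81 > 3.34 is false
  expected family contribution ≥ 3908 USD: 237 ≥ 3908 is false
  leadership role held: no → false
  declared major ∈ {biology, engineering, history, nursing}: biology is in the set → true
  credits completed ≥ 25: 139 ≥ 25 is true
  state resident: yes → true
  declared major = nursing: biology == nursing is false
Combine:
[1.1.1] true AND true = true
[1.1.2] true AND false = false
[1.1] exactly-one(true, false) = true
[1] NOT true = false
[2.1.1] false → false (antecedent false ⇒ implication holds) = true
[2.1.2] false OR false = false
[2.1] true AND false = false
[2] NOT false = true
[3.1.1] false OR false = false
[3.1] NOT false = true
[3.2] true → true = true
[3] true AND true = true
[4] true OR true OR false OR false = true
[root] false AND true AND true AND true = false
Overall: false → declined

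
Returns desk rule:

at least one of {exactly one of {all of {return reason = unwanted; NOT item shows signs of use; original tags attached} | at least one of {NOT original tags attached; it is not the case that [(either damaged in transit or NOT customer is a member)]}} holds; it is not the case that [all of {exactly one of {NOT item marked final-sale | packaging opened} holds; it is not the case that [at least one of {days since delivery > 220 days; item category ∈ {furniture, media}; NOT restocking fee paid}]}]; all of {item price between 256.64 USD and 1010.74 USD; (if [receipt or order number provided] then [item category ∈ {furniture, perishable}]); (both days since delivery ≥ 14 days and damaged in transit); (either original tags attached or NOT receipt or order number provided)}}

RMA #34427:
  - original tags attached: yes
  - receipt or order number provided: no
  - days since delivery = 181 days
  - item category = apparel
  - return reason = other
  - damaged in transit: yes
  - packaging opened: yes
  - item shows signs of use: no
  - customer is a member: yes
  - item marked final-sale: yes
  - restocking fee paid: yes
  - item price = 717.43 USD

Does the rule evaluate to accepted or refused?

Atomic conditions:
  return reason = unwanted: other == unwanted is false
  NOT item shows signs of use: no → true
  original tags attached: yes → true
  NOT original tags attached: yes → false
  damaged in transit: yes → true
  NOT customer is a member: yes → false
  NOT item marked final-sale: yes → false
  packaging opened: yes → true
  days since delivery > 220 days: 181 > 220 is false
  item category ∈ {furniture, media}: apparel is not in the set → false
  NOT restocking fee paid: yes → false
  item price between 256.64 USD and 1010.74 USD: 717.43 in [256.64, 1010.74] is true
  receipt or order number provided: no → false
  item category ∈ {furniture, perishable}: apparel is not in the set → false
  days since delivery ≥ 14 days: 181 ≥ 14 is true
  NOT receipt or order number provided: no → true
Combine:
[1.1] false AND true AND true = false
[1.2.2.1] true OR false = true
[1.2.2] NOT true = false
[1.2] false OR false = false
[1] exactly-one(false, false) = false
[2.1.1] exactly-one(false, true) = true
[2.1.2.1] false OR false OR false = false
[2.1.2] NOT false = true
[2.1] true AND true = true
[2] NOT true = false
[3.2] false → false (antecedent false ⇒ implication holds) = true
[3.3] true AND true = true
[3.4] true OR true = true
[3] true AND true AND true AND true = true
[root] false OR false OR true = true
Overall: true → accepted

Accepted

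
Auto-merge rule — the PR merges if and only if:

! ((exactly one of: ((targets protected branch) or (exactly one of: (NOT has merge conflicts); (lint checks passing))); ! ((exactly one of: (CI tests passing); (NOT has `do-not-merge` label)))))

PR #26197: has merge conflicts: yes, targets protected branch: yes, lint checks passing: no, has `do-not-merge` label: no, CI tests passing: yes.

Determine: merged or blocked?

Merged

Atomic conditions:
  targets protected branch: yes → true
  NOT has merge conflicts: yes → false
  lint checks passing: no → false
  CI tests passing: yes → true
  NOT has `do-not-merge` label: no → true
Combine:
[1.1.2] exactly-one(false, false) = false
[1.1] true OR false = true
[1.2.1] exactly-one(true, true) = false
[1.2] NOT false = true
[1] exactly-one(true, true) = false
[root] NOT false = true
Overall: true → merged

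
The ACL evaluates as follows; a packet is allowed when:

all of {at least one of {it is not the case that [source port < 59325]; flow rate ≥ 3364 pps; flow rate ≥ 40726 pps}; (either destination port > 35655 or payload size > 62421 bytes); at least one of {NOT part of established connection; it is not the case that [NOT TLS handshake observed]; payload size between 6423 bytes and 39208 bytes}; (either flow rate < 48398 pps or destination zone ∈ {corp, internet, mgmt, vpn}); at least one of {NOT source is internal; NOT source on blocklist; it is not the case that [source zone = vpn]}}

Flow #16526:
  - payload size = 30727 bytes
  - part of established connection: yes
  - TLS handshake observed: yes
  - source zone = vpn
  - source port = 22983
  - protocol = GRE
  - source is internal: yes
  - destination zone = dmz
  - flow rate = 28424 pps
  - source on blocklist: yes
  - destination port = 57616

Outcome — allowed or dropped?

Atomic conditions:
  source port < 59325: 22983 < 59325 is true
  flow rate ≥ 3364 pps: 28424 ≥ 3364 is true
  flow rate ≥ 40726 pps: 28424 ≥ 40726 is false
  destination port > 35655: 57616 > 35655 is true
  payload size > 62421 bytes: 30727 > 62421 is false
  NOT part of established connection: yes → false
  NOT TLS handshake observed: yes → false
  payload size between 6423 bytes and 39208 bytes: 30727 in [6423, 39208] is true
  flow rate < 48398 pps: 28424 < 48398 is true
  destination zone ∈ {corp, internet, mgmt, vpn}: dmz is not in the set → false
  NOT source is internal: yes → false
  NOT source on blocklist: yes → false
  source zone = vpn: vpn == vpn is true
Combine:
[1.1] NOT true = false
[1] false OR true OR false = true
[2] true OR false = true
[3.2] NOT false = true
[3] false OR true OR true = true
[4] true OR false = true
[5.3] NOT true = false
[5] false OR false OR false = false
[root] true AND true AND true AND true AND false = false
Overall: false → dropped

Dropped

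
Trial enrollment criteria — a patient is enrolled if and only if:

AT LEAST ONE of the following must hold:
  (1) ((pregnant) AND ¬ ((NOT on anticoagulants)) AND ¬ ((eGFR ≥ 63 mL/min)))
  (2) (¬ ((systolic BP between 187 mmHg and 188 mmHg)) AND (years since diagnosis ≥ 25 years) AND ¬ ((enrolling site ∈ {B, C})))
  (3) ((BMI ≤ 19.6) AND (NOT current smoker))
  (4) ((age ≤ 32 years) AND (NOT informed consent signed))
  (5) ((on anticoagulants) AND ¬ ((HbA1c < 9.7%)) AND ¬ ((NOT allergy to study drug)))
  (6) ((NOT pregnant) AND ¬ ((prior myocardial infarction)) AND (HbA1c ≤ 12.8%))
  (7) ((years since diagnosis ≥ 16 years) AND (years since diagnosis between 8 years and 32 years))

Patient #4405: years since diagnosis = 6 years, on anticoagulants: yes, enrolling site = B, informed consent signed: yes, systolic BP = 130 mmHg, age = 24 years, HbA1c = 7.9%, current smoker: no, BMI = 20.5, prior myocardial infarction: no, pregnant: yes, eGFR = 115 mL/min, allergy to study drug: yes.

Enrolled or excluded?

Atomic conditions:
  pregnant: yes → true
  NOT on anticoagulants: yes → false
  eGFR ≥ 63 mL/min: 115 ≥ 63 is true
  systolic BP between 187 mmHg and 188 mmHg: 130 in [187, 188] is false
  years since diagnosis ≥ 25 years: 6 ≥ 25 is false
  enrolling site ∈ {B, C}: B is in the set → true
  BMI ≤ 19.6: 20.5 ≤ 19.6 is false
  NOT current smoker: no → true
  age ≤ 32 years: 24 ≤ 32 is true
  NOT informed consent signed: yes → false
  on anticoagulants: yes → true
  HbA1c < 9.7%: 7.9 < 9.7 is true
  NOT allergy to study drug: yes → false
  NOT pregnant: yes → false
  prior myocardial infarction: no → false
  HbA1c ≤ 12.8%: 7.9 ≤ 12.8 is true
  years since diagnosis ≥ 16 years: 6 ≥ 16 is false
  years since diagnosis between 8 years and 32 years: 6 in [8, 32] is false
Combine:
[1.2] NOT false = true
[1.3] NOT true = false
[1] true AND true AND false = false
[2.1] NOT false = true
[2.3] NOT true = false
[2] true AND false AND false = false
[3] false AND true = false
[4] true AND false = false
[5.2] NOT true = false
[5.3] NOT false = true
[5] true AND false AND true = false
[6.2] NOT false = true
[6] false AND true AND true = false
[7] false AND false = false
[root] false OR false OR false OR false OR false OR false OR false = false
Overall: false → excluded

Excluded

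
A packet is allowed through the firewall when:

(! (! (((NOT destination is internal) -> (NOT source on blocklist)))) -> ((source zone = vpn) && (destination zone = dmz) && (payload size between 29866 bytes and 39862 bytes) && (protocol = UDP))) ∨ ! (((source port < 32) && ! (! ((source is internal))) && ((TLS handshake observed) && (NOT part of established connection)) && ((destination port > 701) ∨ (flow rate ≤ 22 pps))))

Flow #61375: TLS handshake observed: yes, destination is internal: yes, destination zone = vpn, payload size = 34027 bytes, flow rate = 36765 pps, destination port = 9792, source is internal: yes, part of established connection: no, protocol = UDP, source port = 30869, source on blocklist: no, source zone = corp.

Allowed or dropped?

Atomic conditions:
  NOT destination is internal: yes → false
  NOT source on blocklist: no → true
  source zone = vpn: corp == vpn is false
  destination zone = dmz: vpn == dmz is false
  payload size between 29866 bytes and 39862 bytes: 34027 in [29866, 39862] is true
  protocol = UDP: UDP == UDP is true
  source port < 32: 30869 < 32 is false
  source is internal: yes → true
  TLS handshake observed: yes → true
  NOT part of established connection: no → true
  destination port > 701: 9792 > 701 is true
  flow rate ≤ 22 pps: 36765 ≤ 22 is false
Combine:
[1.1.1.1] false → true (antecedent false ⇒ implication holds) = true
[1.1.1] NOT true = false
[1.1] NOT false = true
[1.2] false AND false AND true AND true = false
[1] true → false = false
[2.1.2.1] NOT true = false
[2.1.2] NOT false = true
[2.1.3] true AND true = true
[2.1.4] true OR false = true
[2.1] false AND true AND true AND true = false
[2] NOT false = true
[root] false OR true = true
Overall: true → allowed

Allowed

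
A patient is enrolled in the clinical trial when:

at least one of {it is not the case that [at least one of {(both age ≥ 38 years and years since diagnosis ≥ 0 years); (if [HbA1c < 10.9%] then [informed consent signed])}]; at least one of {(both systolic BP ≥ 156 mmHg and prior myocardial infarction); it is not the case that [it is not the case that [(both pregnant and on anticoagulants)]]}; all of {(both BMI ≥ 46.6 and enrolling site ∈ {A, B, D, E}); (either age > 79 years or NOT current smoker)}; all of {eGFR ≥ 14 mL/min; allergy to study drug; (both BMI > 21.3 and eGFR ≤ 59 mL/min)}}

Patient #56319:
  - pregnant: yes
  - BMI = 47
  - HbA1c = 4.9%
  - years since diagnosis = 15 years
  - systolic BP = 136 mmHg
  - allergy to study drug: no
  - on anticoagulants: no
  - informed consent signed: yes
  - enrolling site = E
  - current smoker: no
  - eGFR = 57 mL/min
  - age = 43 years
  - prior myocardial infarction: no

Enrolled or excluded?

Enrolled

Atomic conditions:
  age ≥ 38 years: 43 ≥ 38 is true
  years since diagnosis ≥ 0 years: 15 ≥ 0 is true
  HbA1c < 10.9%: 4.9 < 10.9 is true
  informed consent signed: yes → true
  systolic BP ≥ 156 mmHg: 136 ≥ 156 is false
  prior myocardial infarction: no → false
  pregnant: yes → true
  on anticoagulants: no → false
  BMI ≥ 46.6: 47 ≥ 46.6 is true
  enrolling site ∈ {A, B, D, E}: E is in the set → true
  age > 79 years: 43 > 79 is false
  NOT current smoker: no → true
  eGFR ≥ 14 mL/min: 57 ≥ 14 is true
  allergy to study drug: no → false
  BMI > 21.3: 47 > 21.3 is true
  eGFR ≤ 59 mL/min: 57 ≤ 59 is true
Combine:
[1.1.1] true AND true = true
[1.1.2] true → true = true
[1.1] true OR true = true
[1] NOT true = false
[2.1] false AND false = false
[2.2.1.1] true AND false = false
[2.2.1] NOT false = true
[2.2] NOT true = false
[2] false OR false = false
[3.1] true AND true = true
[3.2] false OR true = true
[3] true AND true = true
[4.3] true AND true = true
[4] true AND false AND true = false
[root] false OR false OR true OR false = true
Overall: true → enrolled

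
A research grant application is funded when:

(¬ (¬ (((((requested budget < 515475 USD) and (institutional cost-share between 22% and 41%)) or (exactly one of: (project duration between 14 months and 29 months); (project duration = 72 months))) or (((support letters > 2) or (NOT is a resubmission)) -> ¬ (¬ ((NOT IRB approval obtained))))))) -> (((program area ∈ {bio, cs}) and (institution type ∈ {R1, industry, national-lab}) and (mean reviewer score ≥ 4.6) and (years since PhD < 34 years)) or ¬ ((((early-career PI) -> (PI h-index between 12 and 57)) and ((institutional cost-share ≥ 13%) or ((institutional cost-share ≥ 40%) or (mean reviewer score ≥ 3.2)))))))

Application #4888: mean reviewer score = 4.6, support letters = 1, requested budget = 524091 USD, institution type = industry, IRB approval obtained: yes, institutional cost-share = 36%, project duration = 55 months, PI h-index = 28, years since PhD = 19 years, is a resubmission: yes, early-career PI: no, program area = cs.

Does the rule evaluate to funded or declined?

Funded

Atomic conditions:
  requested budget < 515475 USD: 524091 < 515475 is false
  institutional cost-share between 22% and 41%: 36 in [22, 41] is true
  project duration between 14 months and 29 months: 55 in [14, 29] is false
  project duration = 72 months: 55 == 72 is false
  support letters > 2: 1 > 2 is false
  NOT is a resubmission: yes → false
  NOT IRB approval obtained: yes → false
  program area ∈ {bio, cs}: cs is in the set → true
  institution type ∈ {R1, industry, national-lab}: industry is in the set → true
  mean reviewer score ≥ 4.6: 4.6 ≥ 4.6 is true
  years since PhD < 34 years: 19 < 34 is true
  early-career PI: no → false
  PI h-index between 12 and 57: 28 in [12, 57] is true
  institutional cost-share ≥ 13%: 36 ≥ 13 is true
  institutional cost-share ≥ 40%: 36 ≥ 40 is false
  mean reviewer score ≥ 3.2: 4.6 ≥ 3.2 is true
Combine:
[1.1.1.1.1] false AND true = false
[1.1.1.1.2] exactly-one(false, false) = false
[1.1.1.1] false OR false = false
[1.1.1.2.1] false OR false = false
[1.1.1.2.2.1] NOT false = true
[1.1.1.2.2] NOT true = false
[1.1.1.2] false → false (antecedent false ⇒ implication holds) = true
[1.1.1] false OR true = true
[1.1] NOT true = false
[1] NOT false = true
[2.1] true AND true AND true AND true = true
[2.2.1.1] false → true (antecedent false ⇒ implication holds) = true
[2.2.1.2.2] false OR true = true
[2.2.1.2] true OR true = true
[2.2.1] true AND true = true
[2.2] NOT true = false
[2] true OR false = true
[root] true → true = true
Overall: true → funded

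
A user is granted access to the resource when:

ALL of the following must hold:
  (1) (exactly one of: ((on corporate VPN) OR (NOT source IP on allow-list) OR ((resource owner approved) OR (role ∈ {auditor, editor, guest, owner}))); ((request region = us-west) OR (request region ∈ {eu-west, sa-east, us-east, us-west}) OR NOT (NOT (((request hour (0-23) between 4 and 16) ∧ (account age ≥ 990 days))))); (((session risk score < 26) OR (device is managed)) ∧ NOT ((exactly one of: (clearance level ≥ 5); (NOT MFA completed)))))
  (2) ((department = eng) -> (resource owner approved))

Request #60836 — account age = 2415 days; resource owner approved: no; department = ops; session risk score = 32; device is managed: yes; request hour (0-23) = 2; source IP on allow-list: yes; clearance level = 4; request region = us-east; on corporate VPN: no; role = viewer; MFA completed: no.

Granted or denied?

Granted

Atomic conditions:
  on corporate VPN: no → false
  NOT source IP on allow-list: yes → false
  resource owner approved: no → false
  role ∈ {auditor, editor, guest, owner}: viewer is not in the set → false
  request region = us-west: us-east == us-west is false
  request region ∈ {eu-west, sa-east, us-east, us-west}: us-east is in the set → true
  request hour (0-23) between 4 and 16: 2 in [4, 16] is false
  account age ≥ 990 days: 2415 ≥ 990 is true
  session risk score < 26: 32 < 26 is false
  device is managed: yes → true
  clearance level ≥ 5: 4 ≥ 5 is false
  NOT MFA completed: no → true
  department = eng: ops == eng is false
Combine:
[1.1.3] false OR false = false
[1.1] false OR false OR false = false
[1.2.3.1.1] false AND true = false
[1.2.3.1] NOT false = true
[1.2.3] NOT true = false
[1.2] false OR true OR false = true
[1.3.1] false OR true = true
[1.3.2.1] exactly-one(false, true) = true
[1.3.2] NOT true = false
[1.3] true AND false = false
[1] exactly-one(false, true, false) = true
[2] false → false (antecedent false ⇒ implication holds) = true
[root] true AND true = true
Overall: true → granted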